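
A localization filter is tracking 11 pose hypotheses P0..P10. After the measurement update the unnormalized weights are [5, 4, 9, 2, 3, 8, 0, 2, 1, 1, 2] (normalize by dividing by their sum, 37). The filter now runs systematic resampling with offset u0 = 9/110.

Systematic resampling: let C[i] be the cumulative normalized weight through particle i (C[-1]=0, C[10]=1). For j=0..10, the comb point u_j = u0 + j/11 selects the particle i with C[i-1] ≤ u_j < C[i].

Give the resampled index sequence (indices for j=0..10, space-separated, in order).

C = [5/37, 9/37, 18/37, 20/37, 23/37, 31/37, 31/37, 33/37, 34/37, 35/37, 1]
j=0: u_0=9/110 ∈ [0, 5/37) → index 0
j=1: u_1=19/110 ∈ [5/37, 9/37) → index 1
j=2: u_2=29/110 ∈ [9/37, 18/37) → index 2
j=3: u_3=39/110 ∈ [9/37, 18/37) → index 2
j=4: u_4=49/110 ∈ [9/37, 18/37) → index 2
j=5: u_5=59/110 ∈ [18/37, 20/37) → index 3
j=6: u_6=69/110 ∈ [23/37, 31/37) → index 5
j=7: u_7=79/110 ∈ [23/37, 31/37) → index 5
j=8: u_8=89/110 ∈ [23/37, 31/37) → index 5
j=9: u_9=9/10 ∈ [33/37, 34/37) → index 8
j=10: u_10=109/110 ∈ [35/37, 1) → index 10

0 1 2 2 2 3 5 5 5 8 10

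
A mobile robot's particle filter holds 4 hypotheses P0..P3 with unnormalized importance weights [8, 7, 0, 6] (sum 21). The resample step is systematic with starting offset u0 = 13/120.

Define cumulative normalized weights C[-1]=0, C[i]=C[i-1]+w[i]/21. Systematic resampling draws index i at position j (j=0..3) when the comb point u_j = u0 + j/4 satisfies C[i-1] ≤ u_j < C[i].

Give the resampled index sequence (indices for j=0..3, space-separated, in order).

C = [8/21, 5/7, 5/7, 1]
j=0: u_0=13/120 ∈ [0, 8/21) → index 0
j=1: u_1=43/120 ∈ [0, 8/21) → index 0
j=2: u_2=73/120 ∈ [8/21, 5/7) → index 1
j=3: u_3=103/120 ∈ [5/7, 1) → index 3

0 0 1 3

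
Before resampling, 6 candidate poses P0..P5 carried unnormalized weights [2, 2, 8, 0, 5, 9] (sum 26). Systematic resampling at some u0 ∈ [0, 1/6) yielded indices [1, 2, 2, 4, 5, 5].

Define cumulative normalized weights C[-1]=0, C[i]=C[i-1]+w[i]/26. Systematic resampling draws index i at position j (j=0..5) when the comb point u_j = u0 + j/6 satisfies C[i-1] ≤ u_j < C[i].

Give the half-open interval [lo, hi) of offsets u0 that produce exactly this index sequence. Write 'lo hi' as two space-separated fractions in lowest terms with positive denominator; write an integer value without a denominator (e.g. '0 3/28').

C = [1/13, 2/13, 6/13, 6/13, 17/26, 1]
j=0 picked index 1: u0 ∈ [1/13, 2/13)
j=1 picked index 2: u0 ∈ [-1/78, 23/78)
j=2 picked index 2: u0 ∈ [-7/39, 5/39)
j=3 picked index 4: u0 ∈ [-1/26, 2/13)
j=4 picked index 5: u0 ∈ [-1/78, 1/3)
j=5 picked index 5: u0 ∈ [-7/39, 1/6)
intersection: [1/13, 5/39)

1/13 5/39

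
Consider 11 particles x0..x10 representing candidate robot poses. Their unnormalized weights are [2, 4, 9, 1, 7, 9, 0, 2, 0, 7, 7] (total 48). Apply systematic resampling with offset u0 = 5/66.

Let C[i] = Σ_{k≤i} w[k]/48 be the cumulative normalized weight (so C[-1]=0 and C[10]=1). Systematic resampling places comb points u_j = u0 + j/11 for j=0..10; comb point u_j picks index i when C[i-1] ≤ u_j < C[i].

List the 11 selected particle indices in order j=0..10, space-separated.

C = [1/24, 1/8, 5/16, 1/3, 23/48, 2/3, 2/3, 17/24, 17/24, 41/48, 1]
j=0: u_0=5/66 ∈ [1/24, 1/8) → index 1
j=1: u_1=1/6 ∈ [1/8, 5/16) → index 2
j=2: u_2=17/66 ∈ [1/8, 5/16) → index 2
j=3: u_3=23/66 ∈ [1/3, 23/48) → index 4
j=4: u_4=29/66 ∈ [1/3, 23/48) → index 4
j=5: u_5=35/66 ∈ [23/48, 2/3) → index 5
j=6: u_6=41/66 ∈ [23/48, 2/3) → index 5
j=7: u_7=47/66 ∈ [17/24, 41/48) → index 9
j=8: u_8=53/66 ∈ [17/24, 41/48) → index 9
j=9: u_9=59/66 ∈ [41/48, 1) → index 10
j=10: u_10=65/66 ∈ [41/48, 1) → index 10

1 2 2 4 4 5 5 9 9 10 10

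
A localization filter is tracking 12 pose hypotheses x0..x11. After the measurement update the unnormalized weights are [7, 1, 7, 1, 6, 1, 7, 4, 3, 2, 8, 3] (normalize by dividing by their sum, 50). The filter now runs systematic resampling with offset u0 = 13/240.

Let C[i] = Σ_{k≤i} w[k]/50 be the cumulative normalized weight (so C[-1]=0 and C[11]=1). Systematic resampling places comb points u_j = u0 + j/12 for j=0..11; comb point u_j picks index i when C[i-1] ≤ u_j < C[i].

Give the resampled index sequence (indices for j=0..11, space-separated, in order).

C = [7/50, 4/25, 3/10, 8/25, 11/25, 23/50, 3/5, 17/25, 37/50, 39/50, 47/50, 1]
j=0: u_0=13/240 ∈ [0, 7/50) → index 0
j=1: u_1=11/80 ∈ [0, 7/50) → index 0
j=2: u_2=53/240 ∈ [4/25, 3/10) → index 2
j=3: u_3=73/240 ∈ [3/10, 8/25) → index 3
j=4: u_4=31/80 ∈ [8/25, 11/25) → index 4
j=5: u_5=113/240 ∈ [23/50, 3/5) → index 6
j=6: u_6=133/240 ∈ [23/50, 3/5) → index 6
j=7: u_7=51/80 ∈ [3/5, 17/25) → index 7
j=8: u_8=173/240 ∈ [17/25, 37/50) → index 8
j=9: u_9=193/240 ∈ [39/50, 47/50) → index 10
j=10: u_10=71/80 ∈ [39/50, 47/50) → index 10
j=11: u_11=233/240 ∈ [47/50, 1) → index 11

0 0 2 3 4 6 6 7 8 10 10 11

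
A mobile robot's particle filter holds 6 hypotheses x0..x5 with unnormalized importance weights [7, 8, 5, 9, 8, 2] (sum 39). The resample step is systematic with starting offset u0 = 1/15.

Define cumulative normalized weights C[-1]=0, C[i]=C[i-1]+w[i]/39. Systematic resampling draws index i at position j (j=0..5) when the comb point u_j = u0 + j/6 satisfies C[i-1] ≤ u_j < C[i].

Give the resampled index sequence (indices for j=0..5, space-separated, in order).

0 1 2 3 3 4

C = [7/39, 5/13, 20/39, 29/39, 37/39, 1]
j=0: u_0=1/15 ∈ [0, 7/39) → index 0
j=1: u_1=7/30 ∈ [7/39, 5/13) → index 1
j=2: u_2=2/5 ∈ [5/13, 20/39) → index 2
j=3: u_3=17/30 ∈ [20/39, 29/39) → index 3
j=4: u_4=11/15 ∈ [20/39, 29/39) → index 3
j=5: u_5=9/10 ∈ [29/39, 37/39) → index 4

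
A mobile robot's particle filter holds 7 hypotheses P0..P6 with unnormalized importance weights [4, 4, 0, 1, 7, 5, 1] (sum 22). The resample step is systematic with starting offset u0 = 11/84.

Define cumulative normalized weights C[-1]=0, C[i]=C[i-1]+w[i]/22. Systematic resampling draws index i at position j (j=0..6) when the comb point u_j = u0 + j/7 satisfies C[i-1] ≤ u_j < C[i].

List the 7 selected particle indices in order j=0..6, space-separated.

C = [2/11, 4/11, 4/11, 9/22, 8/11, 21/22, 1]
j=0: u_0=11/84 ∈ [0, 2/11) → index 0
j=1: u_1=23/84 ∈ [2/11, 4/11) → index 1
j=2: u_2=5/12 ∈ [9/22, 8/11) → index 4
j=3: u_3=47/84 ∈ [9/22, 8/11) → index 4
j=4: u_4=59/84 ∈ [9/22, 8/11) → index 4
j=5: u_5=71/84 ∈ [8/11, 21/22) → index 5
j=6: u_6=83/84 ∈ [21/22, 1) → index 6

0 1 4 4 4 5 6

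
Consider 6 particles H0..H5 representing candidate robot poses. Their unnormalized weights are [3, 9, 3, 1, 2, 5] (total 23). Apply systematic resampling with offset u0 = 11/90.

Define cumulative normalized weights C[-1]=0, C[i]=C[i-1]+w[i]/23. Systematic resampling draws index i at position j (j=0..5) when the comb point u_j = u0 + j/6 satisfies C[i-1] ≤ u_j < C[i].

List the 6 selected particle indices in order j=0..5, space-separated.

0 1 1 2 5 5

C = [3/23, 12/23, 15/23, 16/23, 18/23, 1]
j=0: u_0=11/90 ∈ [0, 3/23) → index 0
j=1: u_1=13/45 ∈ [3/23, 12/23) → index 1
j=2: u_2=41/90 ∈ [3/23, 12/23) → index 1
j=3: u_3=28/45 ∈ [12/23, 15/23) → index 2
j=4: u_4=71/90 ∈ [18/23, 1) → index 5
j=5: u_5=43/45 ∈ [18/23, 1) → index 5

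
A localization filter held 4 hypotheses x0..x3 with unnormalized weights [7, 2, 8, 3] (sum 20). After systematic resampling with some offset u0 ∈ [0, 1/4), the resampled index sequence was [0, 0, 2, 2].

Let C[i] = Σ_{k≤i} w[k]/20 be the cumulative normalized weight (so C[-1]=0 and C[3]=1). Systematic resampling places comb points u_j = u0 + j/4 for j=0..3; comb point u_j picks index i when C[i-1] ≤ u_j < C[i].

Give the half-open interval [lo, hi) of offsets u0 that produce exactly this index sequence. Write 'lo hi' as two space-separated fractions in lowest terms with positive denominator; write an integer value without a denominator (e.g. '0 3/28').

C = [7/20, 9/20, 17/20, 1]
j=0 picked index 0: u0 ∈ [0, 7/20)
j=1 picked index 0: u0 ∈ [-1/4, 1/10)
j=2 picked index 2: u0 ∈ [-1/20, 7/20)
j=3 picked index 2: u0 ∈ [-3/10, 1/10)
intersection: [0, 1/10)

0 1/10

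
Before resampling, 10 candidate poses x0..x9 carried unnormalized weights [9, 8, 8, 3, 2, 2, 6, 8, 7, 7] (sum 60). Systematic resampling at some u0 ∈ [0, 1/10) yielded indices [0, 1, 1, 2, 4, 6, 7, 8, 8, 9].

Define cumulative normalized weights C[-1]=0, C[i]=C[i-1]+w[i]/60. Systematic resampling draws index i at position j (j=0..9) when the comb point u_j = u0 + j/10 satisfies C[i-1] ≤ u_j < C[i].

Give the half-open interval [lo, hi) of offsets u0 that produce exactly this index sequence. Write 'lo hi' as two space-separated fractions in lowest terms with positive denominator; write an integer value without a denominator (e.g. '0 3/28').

1/15 1/12

C = [3/20, 17/60, 5/12, 7/15, 1/2, 8/15, 19/30, 23/30, 53/60, 1]
j=0 picked index 0: u0 ∈ [0, 3/20)
j=1 picked index 1: u0 ∈ [1/20, 11/60)
j=2 picked index 1: u0 ∈ [-1/20, 1/12)
j=3 picked index 2: u0 ∈ [-1/60, 7/60)
j=4 picked index 4: u0 ∈ [1/15, 1/10)
j=5 picked index 6: u0 ∈ [1/30, 2/15)
j=6 picked index 7: u0 ∈ [1/30, 1/6)
j=7 picked index 8: u0 ∈ [1/15, 11/60)
j=8 picked index 8: u0 ∈ [-1/30, 1/12)
j=9 picked index 9: u0 ∈ [-1/60, 1/10)
intersection: [1/15, 1/12)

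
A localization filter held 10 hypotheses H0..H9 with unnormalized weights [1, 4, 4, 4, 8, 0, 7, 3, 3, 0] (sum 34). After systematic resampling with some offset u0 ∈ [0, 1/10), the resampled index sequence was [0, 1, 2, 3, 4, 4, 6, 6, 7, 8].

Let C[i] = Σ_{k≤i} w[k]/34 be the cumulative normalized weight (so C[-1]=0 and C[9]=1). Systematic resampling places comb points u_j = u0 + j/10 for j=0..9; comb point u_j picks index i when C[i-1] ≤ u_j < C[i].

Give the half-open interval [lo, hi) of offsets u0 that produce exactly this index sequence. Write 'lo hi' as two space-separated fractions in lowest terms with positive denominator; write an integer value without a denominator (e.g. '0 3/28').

C = [1/34, 5/34, 9/34, 13/34, 21/34, 21/34, 14/17, 31/34, 1, 1]
j=0 picked index 0: u0 ∈ [0, 1/34)
j=1 picked index 1: u0 ∈ [-6/85, 4/85)
j=2 picked index 2: u0 ∈ [-9/170, 11/170)
j=3 picked index 3: u0 ∈ [-3/85, 7/85)
j=4 picked index 4: u0 ∈ [-3/170, 37/170)
j=5 picked index 4: u0 ∈ [-2/17, 2/17)
j=6 picked index 6: u0 ∈ [3/170, 19/85)
j=7 picked index 6: u0 ∈ [-7/85, 21/170)
j=8 picked index 7: u0 ∈ [2/85, 19/170)
j=9 picked index 8: u0 ∈ [1/85, 1/10)
intersection: [2/85, 1/34)

2/85 1/34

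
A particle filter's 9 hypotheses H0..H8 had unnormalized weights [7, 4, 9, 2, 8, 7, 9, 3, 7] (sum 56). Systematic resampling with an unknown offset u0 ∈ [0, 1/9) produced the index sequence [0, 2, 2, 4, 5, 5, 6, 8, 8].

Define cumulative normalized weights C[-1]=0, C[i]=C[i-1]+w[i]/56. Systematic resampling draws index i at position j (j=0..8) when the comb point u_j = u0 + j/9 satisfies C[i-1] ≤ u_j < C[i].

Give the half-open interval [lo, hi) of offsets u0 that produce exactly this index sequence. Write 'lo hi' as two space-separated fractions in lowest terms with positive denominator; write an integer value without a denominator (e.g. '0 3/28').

7/72 53/504

C = [1/8, 11/56, 5/14, 11/28, 15/28, 37/56, 23/28, 7/8, 1]
j=0 picked index 0: u0 ∈ [0, 1/8)
j=1 picked index 2: u0 ∈ [43/504, 31/126)
j=2 picked index 2: u0 ∈ [-13/504, 17/126)
j=3 picked index 4: u0 ∈ [5/84, 17/84)
j=4 picked index 5: u0 ∈ [23/252, 109/504)
j=5 picked index 5: u0 ∈ [-5/252, 53/504)
j=6 picked index 6: u0 ∈ [-1/168, 13/84)
j=7 picked index 8: u0 ∈ [7/72, 2/9)
j=8 picked index 8: u0 ∈ [-1/72, 1/9)
intersection: [7/72, 53/504)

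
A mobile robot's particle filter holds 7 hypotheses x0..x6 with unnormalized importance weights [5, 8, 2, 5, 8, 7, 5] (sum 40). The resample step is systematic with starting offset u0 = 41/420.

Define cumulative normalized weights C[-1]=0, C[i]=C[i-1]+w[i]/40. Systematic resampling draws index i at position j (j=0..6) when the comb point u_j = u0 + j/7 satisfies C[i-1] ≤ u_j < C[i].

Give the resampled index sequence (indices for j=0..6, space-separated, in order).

0 1 3 4 4 5 6

C = [1/8, 13/40, 3/8, 1/2, 7/10, 7/8, 1]
j=0: u_0=41/420 ∈ [0, 1/8) → index 0
j=1: u_1=101/420 ∈ [1/8, 13/40) → index 1
j=2: u_2=23/60 ∈ [3/8, 1/2) → index 3
j=3: u_3=221/420 ∈ [1/2, 7/10) → index 4
j=4: u_4=281/420 ∈ [1/2, 7/10) → index 4
j=5: u_5=341/420 ∈ [7/10, 7/8) → index 5
j=6: u_6=401/420 ∈ [7/8, 1) → index 6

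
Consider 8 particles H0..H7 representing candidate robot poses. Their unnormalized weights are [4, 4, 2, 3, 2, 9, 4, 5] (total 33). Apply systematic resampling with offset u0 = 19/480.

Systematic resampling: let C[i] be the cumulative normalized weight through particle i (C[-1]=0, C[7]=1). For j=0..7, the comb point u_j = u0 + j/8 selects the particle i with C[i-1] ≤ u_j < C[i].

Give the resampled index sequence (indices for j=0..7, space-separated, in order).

C = [4/33, 8/33, 10/33, 13/33, 5/11, 8/11, 28/33, 1]
j=0: u_0=19/480 ∈ [0, 4/33) → index 0
j=1: u_1=79/480 ∈ [4/33, 8/33) → index 1
j=2: u_2=139/480 ∈ [8/33, 10/33) → index 2
j=3: u_3=199/480 ∈ [13/33, 5/11) → index 4
j=4: u_4=259/480 ∈ [5/11, 8/11) → index 5
j=5: u_5=319/480 ∈ [5/11, 8/11) → index 5
j=6: u_6=379/480 ∈ [8/11, 28/33) → index 6
j=7: u_7=439/480 ∈ [28/33, 1) → index 7

0 1 2 4 5 5 6 7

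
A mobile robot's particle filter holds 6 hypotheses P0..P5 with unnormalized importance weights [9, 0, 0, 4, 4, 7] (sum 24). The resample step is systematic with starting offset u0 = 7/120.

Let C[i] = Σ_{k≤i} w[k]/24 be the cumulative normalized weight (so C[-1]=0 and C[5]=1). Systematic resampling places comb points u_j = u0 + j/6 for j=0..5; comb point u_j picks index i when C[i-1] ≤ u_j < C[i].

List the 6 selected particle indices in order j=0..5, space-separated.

0 0 3 4 5 5

C = [3/8, 3/8, 3/8, 13/24, 17/24, 1]
j=0: u_0=7/120 ∈ [0, 3/8) → index 0
j=1: u_1=9/40 ∈ [0, 3/8) → index 0
j=2: u_2=47/120 ∈ [3/8, 13/24) → index 3
j=3: u_3=67/120 ∈ [13/24, 17/24) → index 4
j=4: u_4=29/40 ∈ [17/24, 1) → index 5
j=5: u_5=107/120 ∈ [17/24, 1) → index 5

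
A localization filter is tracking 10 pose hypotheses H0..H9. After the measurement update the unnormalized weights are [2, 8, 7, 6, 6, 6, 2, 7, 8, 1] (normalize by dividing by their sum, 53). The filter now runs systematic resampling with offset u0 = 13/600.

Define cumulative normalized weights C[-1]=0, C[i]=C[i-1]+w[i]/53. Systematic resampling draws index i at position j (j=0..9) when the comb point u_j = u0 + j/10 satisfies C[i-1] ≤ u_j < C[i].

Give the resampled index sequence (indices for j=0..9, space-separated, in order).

0 1 2 3 3 4 5 7 7 8

C = [2/53, 10/53, 17/53, 23/53, 29/53, 35/53, 37/53, 44/53, 52/53, 1]
j=0: u_0=13/600 ∈ [0, 2/53) → index 0
j=1: u_1=73/600 ∈ [2/53, 10/53) → index 1
j=2: u_2=133/600 ∈ [10/53, 17/53) → index 2
j=3: u_3=193/600 ∈ [17/53, 23/53) → index 3
j=4: u_4=253/600 ∈ [17/53, 23/53) → index 3
j=5: u_5=313/600 ∈ [23/53, 29/53) → index 4
j=6: u_6=373/600 ∈ [29/53, 35/53) → index 5
j=7: u_7=433/600 ∈ [37/53, 44/53) → index 7
j=8: u_8=493/600 ∈ [37/53, 44/53) → index 7
j=9: u_9=553/600 ∈ [44/53, 52/53) → index 8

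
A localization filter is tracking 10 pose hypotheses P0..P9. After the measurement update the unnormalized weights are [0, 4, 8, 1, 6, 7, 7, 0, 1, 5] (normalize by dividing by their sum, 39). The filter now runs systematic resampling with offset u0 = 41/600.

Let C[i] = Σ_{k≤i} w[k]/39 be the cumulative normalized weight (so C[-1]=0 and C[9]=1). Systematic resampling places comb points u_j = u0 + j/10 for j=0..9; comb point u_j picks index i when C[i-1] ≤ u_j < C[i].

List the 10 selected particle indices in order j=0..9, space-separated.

1 2 2 4 4 5 6 6 8 9

C = [0, 4/39, 4/13, 1/3, 19/39, 2/3, 11/13, 11/13, 34/39, 1]
j=0: u_0=41/600 ∈ [0, 4/39) → index 1
j=1: u_1=101/600 ∈ [4/39, 4/13) → index 2
j=2: u_2=161/600 ∈ [4/39, 4/13) → index 2
j=3: u_3=221/600 ∈ [1/3, 19/39) → index 4
j=4: u_4=281/600 ∈ [1/3, 19/39) → index 4
j=5: u_5=341/600 ∈ [19/39, 2/3) → index 5
j=6: u_6=401/600 ∈ [2/3, 11/13) → index 6
j=7: u_7=461/600 ∈ [2/3, 11/13) → index 6
j=8: u_8=521/600 ∈ [11/13, 34/39) → index 8
j=9: u_9=581/600 ∈ [34/39, 1) → index 9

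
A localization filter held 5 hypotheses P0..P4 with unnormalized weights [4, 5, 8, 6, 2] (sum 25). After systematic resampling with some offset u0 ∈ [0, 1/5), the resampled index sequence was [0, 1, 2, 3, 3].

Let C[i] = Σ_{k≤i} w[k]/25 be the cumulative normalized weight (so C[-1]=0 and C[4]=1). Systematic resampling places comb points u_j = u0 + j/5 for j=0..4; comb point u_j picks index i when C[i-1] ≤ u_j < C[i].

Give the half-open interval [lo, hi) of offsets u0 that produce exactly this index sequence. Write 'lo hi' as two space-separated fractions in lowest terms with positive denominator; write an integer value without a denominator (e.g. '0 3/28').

C = [4/25, 9/25, 17/25, 23/25, 1]
j=0 picked index 0: u0 ∈ [0, 4/25)
j=1 picked index 1: u0 ∈ [-1/25, 4/25)
j=2 picked index 2: u0 ∈ [-1/25, 7/25)
j=3 picked index 3: u0 ∈ [2/25, 8/25)
j=4 picked index 3: u0 ∈ [-3/25, 3/25)
intersection: [2/25, 3/25)

2/25 3/25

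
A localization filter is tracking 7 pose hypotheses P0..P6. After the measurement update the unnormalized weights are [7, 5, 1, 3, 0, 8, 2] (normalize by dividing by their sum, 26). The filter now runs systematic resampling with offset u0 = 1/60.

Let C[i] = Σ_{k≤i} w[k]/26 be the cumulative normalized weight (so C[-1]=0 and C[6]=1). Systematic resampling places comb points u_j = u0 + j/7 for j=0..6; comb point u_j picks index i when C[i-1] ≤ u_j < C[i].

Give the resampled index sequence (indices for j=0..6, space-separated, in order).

C = [7/26, 6/13, 1/2, 8/13, 8/13, 12/13, 1]
j=0: u_0=1/60 ∈ [0, 7/26) → index 0
j=1: u_1=67/420 ∈ [0, 7/26) → index 0
j=2: u_2=127/420 ∈ [7/26, 6/13) → index 1
j=3: u_3=187/420 ∈ [7/26, 6/13) → index 1
j=4: u_4=247/420 ∈ [1/2, 8/13) → index 3
j=5: u_5=307/420 ∈ [8/13, 12/13) → index 5
j=6: u_6=367/420 ∈ [8/13, 12/13) → index 5

0 0 1 1 3 5 5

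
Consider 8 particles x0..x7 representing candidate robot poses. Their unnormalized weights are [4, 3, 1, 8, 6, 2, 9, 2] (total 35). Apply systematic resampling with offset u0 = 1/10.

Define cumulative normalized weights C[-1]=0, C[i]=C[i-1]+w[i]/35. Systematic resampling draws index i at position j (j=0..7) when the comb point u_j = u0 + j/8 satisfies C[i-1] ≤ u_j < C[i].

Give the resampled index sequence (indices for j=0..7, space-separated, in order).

0 2 3 4 4 6 6 7

C = [4/35, 1/5, 8/35, 16/35, 22/35, 24/35, 33/35, 1]
j=0: u_0=1/10 ∈ [0, 4/35) → index 0
j=1: u_1=9/40 ∈ [1/5, 8/35) → index 2
j=2: u_2=7/20 ∈ [8/35, 16/35) → index 3
j=3: u_3=19/40 ∈ [16/35, 22/35) → index 4
j=4: u_4=3/5 ∈ [16/35, 22/35) → index 4
j=5: u_5=29/40 ∈ [24/35, 33/35) → index 6
j=6: u_6=17/20 ∈ [24/35, 33/35) → index 6
j=7: u_7=39/40 ∈ [33/35, 1) → index 7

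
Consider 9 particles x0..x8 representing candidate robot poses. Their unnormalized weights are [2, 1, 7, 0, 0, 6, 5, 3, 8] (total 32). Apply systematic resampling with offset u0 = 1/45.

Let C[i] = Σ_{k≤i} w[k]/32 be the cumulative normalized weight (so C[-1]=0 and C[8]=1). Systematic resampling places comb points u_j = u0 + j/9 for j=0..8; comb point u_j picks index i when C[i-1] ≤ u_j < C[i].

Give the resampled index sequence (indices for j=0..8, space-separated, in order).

0 2 2 5 5 6 7 8 8

C = [1/16, 3/32, 5/16, 5/16, 5/16, 1/2, 21/32, 3/4, 1]
j=0: u_0=1/45 ∈ [0, 1/16) → index 0
j=1: u_1=2/15 ∈ [3/32, 5/16) → index 2
j=2: u_2=11/45 ∈ [3/32, 5/16) → index 2
j=3: u_3=16/45 ∈ [5/16, 1/2) → index 5
j=4: u_4=7/15 ∈ [5/16, 1/2) → index 5
j=5: u_5=26/45 ∈ [1/2, 21/32) → index 6
j=6: u_6=31/45 ∈ [21/32, 3/4) → index 7
j=7: u_7=4/5 ∈ [3/4, 1) → index 8
j=8: u_8=41/45 ∈ [3/4, 1) → index 8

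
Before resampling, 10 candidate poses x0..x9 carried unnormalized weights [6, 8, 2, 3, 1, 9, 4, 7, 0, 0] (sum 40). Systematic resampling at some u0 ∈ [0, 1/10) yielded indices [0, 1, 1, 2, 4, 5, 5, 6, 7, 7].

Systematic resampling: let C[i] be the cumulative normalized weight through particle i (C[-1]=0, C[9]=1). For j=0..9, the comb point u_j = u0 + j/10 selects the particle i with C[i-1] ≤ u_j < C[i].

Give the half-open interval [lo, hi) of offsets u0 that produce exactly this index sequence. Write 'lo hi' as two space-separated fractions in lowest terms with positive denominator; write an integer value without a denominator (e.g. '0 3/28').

C = [3/20, 7/20, 2/5, 19/40, 1/2, 29/40, 33/40, 1, 1, 1]
j=0 picked index 0: u0 ∈ [0, 3/20)
j=1 picked index 1: u0 ∈ [1/20, 1/4)
j=2 picked index 1: u0 ∈ [-1/20, 3/20)
j=3 picked index 2: u0 ∈ [1/20, 1/10)
j=4 picked index 4: u0 ∈ [3/40, 1/10)
j=5 picked index 5: u0 ∈ [0, 9/40)
j=6 picked index 5: u0 ∈ [-1/10, 1/8)
j=7 picked index 6: u0 ∈ [1/40, 1/8)
j=8 picked index 7: u0 ∈ [1/40, 1/5)
j=9 picked index 7: u0 ∈ [-3/40, 1/10)
intersection: [3/40, 1/10)

3/40 1/10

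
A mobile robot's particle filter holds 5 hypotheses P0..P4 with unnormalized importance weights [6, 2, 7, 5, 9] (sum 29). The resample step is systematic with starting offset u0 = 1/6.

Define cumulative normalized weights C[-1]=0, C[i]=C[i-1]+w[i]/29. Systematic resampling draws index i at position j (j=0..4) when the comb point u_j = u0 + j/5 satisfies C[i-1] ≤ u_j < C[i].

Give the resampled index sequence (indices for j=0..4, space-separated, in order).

0 2 3 4 4

C = [6/29, 8/29, 15/29, 20/29, 1]
j=0: u_0=1/6 ∈ [0, 6/29) → index 0
j=1: u_1=11/30 ∈ [8/29, 15/29) → index 2
j=2: u_2=17/30 ∈ [15/29, 20/29) → index 3
j=3: u_3=23/30 ∈ [20/29, 1) → index 4
j=4: u_4=29/30 ∈ [20/29, 1) → index 4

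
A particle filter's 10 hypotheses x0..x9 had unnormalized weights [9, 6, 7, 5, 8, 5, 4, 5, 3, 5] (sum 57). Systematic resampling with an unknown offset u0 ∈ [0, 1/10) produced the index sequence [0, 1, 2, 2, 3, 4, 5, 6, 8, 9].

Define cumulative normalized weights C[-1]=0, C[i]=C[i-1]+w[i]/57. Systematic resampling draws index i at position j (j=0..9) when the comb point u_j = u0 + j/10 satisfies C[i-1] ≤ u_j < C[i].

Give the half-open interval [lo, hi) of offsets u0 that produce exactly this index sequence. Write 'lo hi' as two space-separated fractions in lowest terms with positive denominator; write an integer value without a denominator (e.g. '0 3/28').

C = [3/19, 5/19, 22/57, 9/19, 35/57, 40/57, 44/57, 49/57, 52/57, 1]
j=0 picked index 0: u0 ∈ [0, 3/19)
j=1 picked index 1: u0 ∈ [11/190, 31/190)
j=2 picked index 2: u0 ∈ [6/95, 53/285)
j=3 picked index 2: u0 ∈ [-7/190, 49/570)
j=4 picked index 3: u0 ∈ [-4/285, 7/95)
j=5 picked index 4: u0 ∈ [-1/38, 13/114)
j=6 picked index 5: u0 ∈ [4/285, 29/285)
j=7 picked index 6: u0 ∈ [1/570, 41/570)
j=8 picked index 8: u0 ∈ [17/285, 32/285)
j=9 picked index 9: u0 ∈ [7/570, 1/10)
intersection: [6/95, 41/570)

6/95 41/570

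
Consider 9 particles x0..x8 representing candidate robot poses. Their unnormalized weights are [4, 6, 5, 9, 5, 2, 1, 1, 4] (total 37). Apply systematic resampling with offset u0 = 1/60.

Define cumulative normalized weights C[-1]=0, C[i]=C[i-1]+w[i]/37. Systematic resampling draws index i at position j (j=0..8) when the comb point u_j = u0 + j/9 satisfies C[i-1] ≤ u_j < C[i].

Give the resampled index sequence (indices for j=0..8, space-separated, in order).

C = [4/37, 10/37, 15/37, 24/37, 29/37, 31/37, 32/37, 33/37, 1]
j=0: u_0=1/60 ∈ [0, 4/37) → index 0
j=1: u_1=23/180 ∈ [4/37, 10/37) → index 1
j=2: u_2=43/180 ∈ [4/37, 10/37) → index 1
j=3: u_3=7/20 ∈ [10/37, 15/37) → index 2
j=4: u_4=83/180 ∈ [15/37, 24/37) → index 3
j=5: u_5=103/180 ∈ [15/37, 24/37) → index 3
j=6: u_6=41/60 ∈ [24/37, 29/37) → index 4
j=7: u_7=143/180 ∈ [29/37, 31/37) → index 5
j=8: u_8=163/180 ∈ [33/37, 1) → index 8

0 1 1 2 3 3 4 5 8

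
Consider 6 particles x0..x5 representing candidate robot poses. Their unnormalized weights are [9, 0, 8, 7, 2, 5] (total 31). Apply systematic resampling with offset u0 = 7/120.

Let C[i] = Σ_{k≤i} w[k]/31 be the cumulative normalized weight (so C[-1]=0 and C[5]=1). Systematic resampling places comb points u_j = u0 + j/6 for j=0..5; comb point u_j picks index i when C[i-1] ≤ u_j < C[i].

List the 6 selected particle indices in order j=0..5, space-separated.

0 0 2 3 3 5

C = [9/31, 9/31, 17/31, 24/31, 26/31, 1]
j=0: u_0=7/120 ∈ [0, 9/31) → index 0
j=1: u_1=9/40 ∈ [0, 9/31) → index 0
j=2: u_2=47/120 ∈ [9/31, 17/31) → index 2
j=3: u_3=67/120 ∈ [17/31, 24/31) → index 3
j=4: u_4=29/40 ∈ [17/31, 24/31) → index 3
j=5: u_5=107/120 ∈ [26/31, 1) → index 5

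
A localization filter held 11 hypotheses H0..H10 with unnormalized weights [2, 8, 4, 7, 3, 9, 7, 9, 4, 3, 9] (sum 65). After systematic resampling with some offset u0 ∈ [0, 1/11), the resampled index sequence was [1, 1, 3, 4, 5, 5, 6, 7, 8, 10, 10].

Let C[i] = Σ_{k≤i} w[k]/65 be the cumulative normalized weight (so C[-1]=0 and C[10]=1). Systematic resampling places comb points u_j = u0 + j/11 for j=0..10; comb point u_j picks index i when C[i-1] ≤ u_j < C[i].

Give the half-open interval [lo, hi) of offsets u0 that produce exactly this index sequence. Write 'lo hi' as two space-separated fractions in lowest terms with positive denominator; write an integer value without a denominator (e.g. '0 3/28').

C = [2/65, 2/13, 14/65, 21/65, 24/65, 33/65, 8/13, 49/65, 53/65, 56/65, 1]
j=0 picked index 1: u0 ∈ [2/65, 2/13)
j=1 picked index 1: u0 ∈ [-43/715, 9/143)
j=2 picked index 3: u0 ∈ [24/715, 101/715)
j=3 picked index 4: u0 ∈ [36/715, 69/715)
j=4 picked index 5: u0 ∈ [4/715, 103/715)
j=5 picked index 5: u0 ∈ [-61/715, 38/715)
j=6 picked index 6: u0 ∈ [-27/715, 10/143)
j=7 picked index 7: u0 ∈ [-3/143, 84/715)
j=8 picked index 8: u0 ∈ [19/715, 63/715)
j=9 picked index 10: u0 ∈ [31/715, 2/11)
j=10 picked index 10: u0 ∈ [-34/715, 1/11)
intersection: [36/715, 38/715)

36/715 38/715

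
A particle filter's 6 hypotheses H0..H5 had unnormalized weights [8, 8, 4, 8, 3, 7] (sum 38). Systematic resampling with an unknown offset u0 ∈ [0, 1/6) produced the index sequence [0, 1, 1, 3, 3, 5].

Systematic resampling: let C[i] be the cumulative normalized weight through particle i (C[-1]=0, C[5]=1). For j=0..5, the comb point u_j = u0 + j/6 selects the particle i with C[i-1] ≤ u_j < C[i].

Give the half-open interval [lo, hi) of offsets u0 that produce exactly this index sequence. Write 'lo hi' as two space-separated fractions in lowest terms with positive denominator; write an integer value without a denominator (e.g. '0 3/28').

5/114 4/57

C = [4/19, 8/19, 10/19, 14/19, 31/38, 1]
j=0 picked index 0: u0 ∈ [0, 4/19)
j=1 picked index 1: u0 ∈ [5/114, 29/114)
j=2 picked index 1: u0 ∈ [-7/57, 5/57)
j=3 picked index 3: u0 ∈ [1/38, 9/38)
j=4 picked index 3: u0 ∈ [-8/57, 4/57)
j=5 picked index 5: u0 ∈ [-1/57, 1/6)
intersection: [5/114, 4/57)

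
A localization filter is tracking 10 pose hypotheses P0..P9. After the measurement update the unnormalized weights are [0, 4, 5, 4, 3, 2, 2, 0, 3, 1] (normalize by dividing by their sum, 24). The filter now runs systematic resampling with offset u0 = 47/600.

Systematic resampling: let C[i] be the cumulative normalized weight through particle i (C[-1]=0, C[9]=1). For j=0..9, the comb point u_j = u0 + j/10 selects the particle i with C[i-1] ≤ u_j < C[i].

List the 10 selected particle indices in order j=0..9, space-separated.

C = [0, 1/6, 3/8, 13/24, 2/3, 3/4, 5/6, 5/6, 23/24, 1]
j=0: u_0=47/600 ∈ [0, 1/6) → index 1
j=1: u_1=107/600 ∈ [1/6, 3/8) → index 2
j=2: u_2=167/600 ∈ [1/6, 3/8) → index 2
j=3: u_3=227/600 ∈ [3/8, 13/24) → index 3
j=4: u_4=287/600 ∈ [3/8, 13/24) → index 3
j=5: u_5=347/600 ∈ [13/24, 2/3) → index 4
j=6: u_6=407/600 ∈ [2/3, 3/4) → index 5
j=7: u_7=467/600 ∈ [3/4, 5/6) → index 6
j=8: u_8=527/600 ∈ [5/6, 23/24) → index 8
j=9: u_9=587/600 ∈ [23/24, 1) → index 9

1 2 2 3 3 4 5 6 8 9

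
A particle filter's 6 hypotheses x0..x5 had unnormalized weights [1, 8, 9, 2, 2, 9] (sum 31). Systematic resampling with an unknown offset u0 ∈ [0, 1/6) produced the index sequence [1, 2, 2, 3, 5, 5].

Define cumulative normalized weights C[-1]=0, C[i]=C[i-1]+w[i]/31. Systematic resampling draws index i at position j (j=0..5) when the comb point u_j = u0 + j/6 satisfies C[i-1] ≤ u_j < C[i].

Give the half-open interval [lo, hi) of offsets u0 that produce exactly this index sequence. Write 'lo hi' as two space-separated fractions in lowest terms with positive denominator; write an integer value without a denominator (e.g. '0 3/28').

C = [1/31, 9/31, 18/31, 20/31, 22/31, 1]
j=0 picked index 1: u0 ∈ [1/31, 9/31)
j=1 picked index 2: u0 ∈ [23/186, 77/186)
j=2 picked index 2: u0 ∈ [-4/93, 23/93)
j=3 picked index 3: u0 ∈ [5/62, 9/62)
j=4 picked index 5: u0 ∈ [4/93, 1/3)
j=5 picked index 5: u0 ∈ [-23/186, 1/6)
intersection: [23/186, 9/62)

23/186 9/62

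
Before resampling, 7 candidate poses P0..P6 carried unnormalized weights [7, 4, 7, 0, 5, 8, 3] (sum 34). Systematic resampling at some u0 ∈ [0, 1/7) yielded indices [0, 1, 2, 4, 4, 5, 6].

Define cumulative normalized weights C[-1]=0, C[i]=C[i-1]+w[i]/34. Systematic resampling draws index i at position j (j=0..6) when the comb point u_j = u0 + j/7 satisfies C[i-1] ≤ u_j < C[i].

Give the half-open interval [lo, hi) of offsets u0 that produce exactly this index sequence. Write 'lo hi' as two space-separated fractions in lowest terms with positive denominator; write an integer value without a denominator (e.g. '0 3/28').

12/119 25/238

C = [7/34, 11/34, 9/17, 9/17, 23/34, 31/34, 1]
j=0 picked index 0: u0 ∈ [0, 7/34)
j=1 picked index 1: u0 ∈ [15/238, 43/238)
j=2 picked index 2: u0 ∈ [9/238, 29/119)
j=3 picked index 4: u0 ∈ [12/119, 59/238)
j=4 picked index 4: u0 ∈ [-5/119, 25/238)
j=5 picked index 5: u0 ∈ [-9/238, 47/238)
j=6 picked index 6: u0 ∈ [13/238, 1/7)
intersection: [12/119, 25/238)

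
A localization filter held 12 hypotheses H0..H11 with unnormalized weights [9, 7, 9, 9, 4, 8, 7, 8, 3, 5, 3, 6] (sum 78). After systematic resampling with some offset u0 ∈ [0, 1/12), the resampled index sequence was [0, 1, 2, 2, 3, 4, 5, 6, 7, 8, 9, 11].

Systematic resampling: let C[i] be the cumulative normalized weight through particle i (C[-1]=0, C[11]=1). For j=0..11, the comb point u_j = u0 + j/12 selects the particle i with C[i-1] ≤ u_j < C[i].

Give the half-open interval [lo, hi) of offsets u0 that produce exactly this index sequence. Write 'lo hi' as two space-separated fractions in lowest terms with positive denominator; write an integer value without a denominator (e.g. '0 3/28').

C = [3/26, 8/39, 25/78, 17/39, 19/39, 23/39, 53/78, 61/78, 32/39, 23/26, 12/13, 1]
j=0 picked index 0: u0 ∈ [0, 3/26)
j=1 picked index 1: u0 ∈ [5/156, 19/156)
j=2 picked index 2: u0 ∈ [1/26, 2/13)
j=3 picked index 2: u0 ∈ [-7/156, 11/156)
j=4 picked index 3: u0 ∈ [-1/78, 4/39)
j=5 picked index 4: u0 ∈ [1/52, 11/156)
j=6 picked index 5: u0 ∈ [-1/78, 7/78)
j=7 picked index 6: u0 ∈ [1/156, 5/52)
j=8 picked index 7: u0 ∈ [1/78, 3/26)
j=9 picked index 8: u0 ∈ [5/156, 11/156)
j=10 picked index 9: u0 ∈ [-1/78, 2/39)
j=11 picked index 11: u0 ∈ [1/156, 1/12)
intersection: [1/26, 2/39)

1/26 2/39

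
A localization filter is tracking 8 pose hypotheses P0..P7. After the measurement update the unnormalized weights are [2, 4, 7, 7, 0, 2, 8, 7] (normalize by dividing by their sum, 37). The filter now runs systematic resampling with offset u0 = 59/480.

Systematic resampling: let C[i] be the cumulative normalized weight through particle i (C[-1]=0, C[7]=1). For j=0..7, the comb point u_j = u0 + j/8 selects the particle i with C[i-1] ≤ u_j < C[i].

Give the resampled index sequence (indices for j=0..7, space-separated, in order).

1 2 3 3 6 6 7 7

C = [2/37, 6/37, 13/37, 20/37, 20/37, 22/37, 30/37, 1]
j=0: u_0=59/480 ∈ [2/37, 6/37) → index 1
j=1: u_1=119/480 ∈ [6/37, 13/37) → index 2
j=2: u_2=179/480 ∈ [13/37, 20/37) → index 3
j=3: u_3=239/480 ∈ [13/37, 20/37) → index 3
j=4: u_4=299/480 ∈ [22/37, 30/37) → index 6
j=5: u_5=359/480 ∈ [22/37, 30/37) → index 6
j=6: u_6=419/480 ∈ [30/37, 1) → index 7
j=7: u_7=479/480 ∈ [30/37, 1) → index 7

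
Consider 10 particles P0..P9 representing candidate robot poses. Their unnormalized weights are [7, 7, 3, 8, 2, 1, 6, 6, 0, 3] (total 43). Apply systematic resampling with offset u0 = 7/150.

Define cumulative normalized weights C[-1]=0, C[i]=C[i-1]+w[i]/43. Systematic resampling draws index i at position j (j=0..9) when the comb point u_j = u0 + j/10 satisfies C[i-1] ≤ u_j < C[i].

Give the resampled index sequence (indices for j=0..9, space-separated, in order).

0 0 1 2 3 3 5 6 7 9

C = [7/43, 14/43, 17/43, 25/43, 27/43, 28/43, 34/43, 40/43, 40/43, 1]
j=0: u_0=7/150 ∈ [0, 7/43) → index 0
j=1: u_1=11/75 ∈ [0, 7/43) → index 0
j=2: u_2=37/150 ∈ [7/43, 14/43) → index 1
j=3: u_3=26/75 ∈ [14/43, 17/43) → index 2
j=4: u_4=67/150 ∈ [17/43, 25/43) → index 3
j=5: u_5=41/75 ∈ [17/43, 25/43) → index 3
j=6: u_6=97/150 ∈ [27/43, 28/43) → index 5
j=7: u_7=56/75 ∈ [28/43, 34/43) → index 6
j=8: u_8=127/150 ∈ [34/43, 40/43) → index 7
j=9: u_9=71/75 ∈ [40/43, 1) → index 9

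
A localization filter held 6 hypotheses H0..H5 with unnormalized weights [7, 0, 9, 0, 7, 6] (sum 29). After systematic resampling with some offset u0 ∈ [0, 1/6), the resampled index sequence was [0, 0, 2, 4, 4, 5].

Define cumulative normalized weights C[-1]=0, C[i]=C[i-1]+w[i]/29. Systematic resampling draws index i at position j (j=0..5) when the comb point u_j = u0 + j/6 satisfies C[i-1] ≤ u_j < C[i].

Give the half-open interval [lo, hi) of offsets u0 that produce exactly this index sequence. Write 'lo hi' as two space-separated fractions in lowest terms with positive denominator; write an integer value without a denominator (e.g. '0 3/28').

C = [7/29, 7/29, 16/29, 16/29, 23/29, 1]
j=0 picked index 0: u0 ∈ [0, 7/29)
j=1 picked index 0: u0 ∈ [-1/6, 13/174)
j=2 picked index 2: u0 ∈ [-8/87, 19/87)
j=3 picked index 4: u0 ∈ [3/58, 17/58)
j=4 picked index 4: u0 ∈ [-10/87, 11/87)
j=5 picked index 5: u0 ∈ [-7/174, 1/6)
intersection: [3/58, 13/174)

3/58 13/174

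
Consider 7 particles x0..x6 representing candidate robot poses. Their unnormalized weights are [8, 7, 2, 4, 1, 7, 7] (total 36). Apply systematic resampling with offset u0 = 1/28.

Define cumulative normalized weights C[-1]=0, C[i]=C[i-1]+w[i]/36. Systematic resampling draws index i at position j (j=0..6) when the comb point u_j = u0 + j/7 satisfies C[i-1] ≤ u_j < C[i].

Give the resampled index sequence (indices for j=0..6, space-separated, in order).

0 0 1 2 4 5 6

C = [2/9, 5/12, 17/36, 7/12, 11/18, 29/36, 1]
j=0: u_0=1/28 ∈ [0, 2/9) → index 0
j=1: u_1=5/28 ∈ [0, 2/9) → index 0
j=2: u_2=9/28 ∈ [2/9, 5/12) → index 1
j=3: u_3=13/28 ∈ [5/12, 17/36) → index 2
j=4: u_4=17/28 ∈ [7/12, 11/18) → index 4
j=5: u_5=3/4 ∈ [11/18, 29/36) → index 5
j=6: u_6=25/28 ∈ [29/36, 1) → index 6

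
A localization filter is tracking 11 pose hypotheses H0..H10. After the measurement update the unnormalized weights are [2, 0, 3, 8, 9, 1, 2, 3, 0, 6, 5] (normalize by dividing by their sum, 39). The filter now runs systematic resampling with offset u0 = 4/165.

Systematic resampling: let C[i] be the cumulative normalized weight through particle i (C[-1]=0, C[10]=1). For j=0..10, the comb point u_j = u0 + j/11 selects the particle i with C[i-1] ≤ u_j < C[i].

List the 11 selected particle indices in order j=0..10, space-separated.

0 2 3 3 4 4 5 7 9 9 10

C = [2/39, 2/39, 5/39, 1/3, 22/39, 23/39, 25/39, 28/39, 28/39, 34/39, 1]
j=0: u_0=4/165 ∈ [0, 2/39) → index 0
j=1: u_1=19/165 ∈ [2/39, 5/39) → index 2
j=2: u_2=34/165 ∈ [5/39, 1/3) → index 3
j=3: u_3=49/165 ∈ [5/39, 1/3) → index 3
j=4: u_4=64/165 ∈ [1/3, 22/39) → index 4
j=5: u_5=79/165 ∈ [1/3, 22/39) → index 4
j=6: u_6=94/165 ∈ [22/39, 23/39) → index 5
j=7: u_7=109/165 ∈ [25/39, 28/39) → index 7
j=8: u_8=124/165 ∈ [28/39, 34/39) → index 9
j=9: u_9=139/165 ∈ [28/39, 34/39) → index 9
j=10: u_10=14/15 ∈ [34/39, 1) → index 10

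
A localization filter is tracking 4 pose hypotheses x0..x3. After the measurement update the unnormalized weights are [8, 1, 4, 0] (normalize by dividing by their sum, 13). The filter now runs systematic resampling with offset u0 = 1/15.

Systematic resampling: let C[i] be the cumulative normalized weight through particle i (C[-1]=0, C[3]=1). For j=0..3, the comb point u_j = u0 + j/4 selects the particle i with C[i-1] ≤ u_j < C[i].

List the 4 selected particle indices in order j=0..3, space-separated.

C = [8/13, 9/13, 1, 1]
j=0: u_0=1/15 ∈ [0, 8/13) → index 0
j=1: u_1=19/60 ∈ [0, 8/13) → index 0
j=2: u_2=17/30 ∈ [0, 8/13) → index 0
j=3: u_3=49/60 ∈ [9/13, 1) → index 2

0 0 0 2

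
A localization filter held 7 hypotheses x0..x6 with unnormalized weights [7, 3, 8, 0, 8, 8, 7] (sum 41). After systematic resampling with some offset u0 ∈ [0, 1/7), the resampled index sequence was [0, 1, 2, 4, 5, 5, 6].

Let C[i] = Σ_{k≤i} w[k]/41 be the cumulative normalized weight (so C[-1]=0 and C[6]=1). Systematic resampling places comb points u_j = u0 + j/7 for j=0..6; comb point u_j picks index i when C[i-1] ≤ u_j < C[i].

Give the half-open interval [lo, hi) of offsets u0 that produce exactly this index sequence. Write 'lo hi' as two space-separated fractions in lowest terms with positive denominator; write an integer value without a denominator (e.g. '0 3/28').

C = [7/41, 10/41, 18/41, 18/41, 26/41, 34/41, 1]
j=0 picked index 0: u0 ∈ [0, 7/41)
j=1 picked index 1: u0 ∈ [8/287, 29/287)
j=2 picked index 2: u0 ∈ [-12/287, 44/287)
j=3 picked index 4: u0 ∈ [3/287, 59/287)
j=4 picked index 5: u0 ∈ [18/287, 74/287)
j=5 picked index 5: u0 ∈ [-23/287, 33/287)
j=6 picked index 6: u0 ∈ [-8/287, 1/7)
intersection: [18/287, 29/287)

18/287 29/287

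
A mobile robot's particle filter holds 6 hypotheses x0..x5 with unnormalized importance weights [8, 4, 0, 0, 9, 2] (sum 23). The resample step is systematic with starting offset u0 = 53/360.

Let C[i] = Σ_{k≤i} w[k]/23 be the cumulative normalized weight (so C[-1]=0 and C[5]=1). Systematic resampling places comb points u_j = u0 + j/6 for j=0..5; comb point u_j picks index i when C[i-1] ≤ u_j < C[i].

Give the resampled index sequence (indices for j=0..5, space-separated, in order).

0 0 1 4 4 5

C = [8/23, 12/23, 12/23, 12/23, 21/23, 1]
j=0: u_0=53/360 ∈ [0, 8/23) → index 0
j=1: u_1=113/360 ∈ [0, 8/23) → index 0
j=2: u_2=173/360 ∈ [8/23, 12/23) → index 1
j=3: u_3=233/360 ∈ [12/23, 21/23) → index 4
j=4: u_4=293/360 ∈ [12/23, 21/23) → index 4
j=5: u_5=353/360 ∈ [21/23, 1) → index 5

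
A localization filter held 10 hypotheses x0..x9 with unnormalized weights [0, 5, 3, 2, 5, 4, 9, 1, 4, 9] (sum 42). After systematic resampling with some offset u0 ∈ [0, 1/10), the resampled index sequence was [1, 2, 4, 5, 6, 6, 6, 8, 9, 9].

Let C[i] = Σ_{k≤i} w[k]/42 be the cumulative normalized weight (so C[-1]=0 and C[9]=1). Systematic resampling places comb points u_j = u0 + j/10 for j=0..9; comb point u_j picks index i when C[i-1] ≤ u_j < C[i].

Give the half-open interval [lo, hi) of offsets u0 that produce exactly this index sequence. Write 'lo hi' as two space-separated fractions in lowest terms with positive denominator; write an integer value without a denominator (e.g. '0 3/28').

C = [0, 5/42, 4/21, 5/21, 5/14, 19/42, 2/3, 29/42, 11/14, 1]
j=0 picked index 1: u0 ∈ [0, 5/42)
j=1 picked index 2: u0 ∈ [2/105, 19/210)
j=2 picked index 4: u0 ∈ [4/105, 11/70)
j=3 picked index 5: u0 ∈ [2/35, 16/105)
j=4 picked index 6: u0 ∈ [11/210, 4/15)
j=5 picked index 6: u0 ∈ [-1/21, 1/6)
j=6 picked index 6: u0 ∈ [-31/210, 1/15)
j=7 picked index 8: u0 ∈ [-1/105, 3/35)
j=8 picked index 9: u0 ∈ [-1/70, 1/5)
j=9 picked index 9: u0 ∈ [-4/35, 1/10)
intersection: [2/35, 1/15)

2/35 1/15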